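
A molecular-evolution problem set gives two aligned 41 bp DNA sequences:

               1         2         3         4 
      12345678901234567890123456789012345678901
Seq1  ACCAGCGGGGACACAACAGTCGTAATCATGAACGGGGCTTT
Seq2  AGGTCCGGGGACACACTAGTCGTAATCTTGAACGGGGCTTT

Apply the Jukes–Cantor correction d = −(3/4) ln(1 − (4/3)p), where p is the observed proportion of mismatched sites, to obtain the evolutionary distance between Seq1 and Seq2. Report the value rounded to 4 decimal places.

Mismatches occur at site 2 (C↔G), site 3 (C↔G), site 4 (A↔T), site 5 (G↔C), site 16 (A↔C), site 17 (C↔T), site 28 (A↔T).
p = 7/41 = 0.170732.
d = −0.75 · ln(1 − (4/3)·0.170732) = −0.75 · ln(0.772357) = −0.75 · (-0.258308) = 0.1937.

0.1937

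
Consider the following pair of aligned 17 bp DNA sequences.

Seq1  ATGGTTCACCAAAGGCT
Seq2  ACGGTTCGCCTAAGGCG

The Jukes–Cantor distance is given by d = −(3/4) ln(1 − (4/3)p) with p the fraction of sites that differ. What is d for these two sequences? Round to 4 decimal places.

The sequences differ at positions 2 (T/C), 8 (A/G), 11 (A/T), 17 (T/G).
p = 4/17 = 0.235294.
d = −0.75 · ln(1 − (4/3)·0.235294) = −0.75 · ln(0.686275) = −0.75 · (-0.376477) = 0.2824.

0.2824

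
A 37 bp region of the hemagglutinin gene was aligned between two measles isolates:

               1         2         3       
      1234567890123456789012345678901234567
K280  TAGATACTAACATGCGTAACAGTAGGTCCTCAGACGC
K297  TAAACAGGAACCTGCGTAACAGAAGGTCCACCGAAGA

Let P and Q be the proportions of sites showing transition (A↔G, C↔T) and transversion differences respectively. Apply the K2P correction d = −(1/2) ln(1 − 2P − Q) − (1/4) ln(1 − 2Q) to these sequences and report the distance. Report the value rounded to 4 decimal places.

0.3376

Mismatches occur at site 3 (G↔A, transition), site 5 (T↔C, transition), site 7 (C↔G, transversion), site 8 (T↔G, transversion), site 12 (A↔C, transversion), site 23 (T↔A, transversion), site 30 (T↔A, transversion), site 32 (A↔C, transversion), site 35 (C↔A, transversion), site 37 (C↔A, transversion).
Of the 10 differences, 2 transitions and 8 transversions over 37 sites: P = 2/37 = 0.054054, Q = 8/37 = 0.216216.
d = −0.5·ln(0.675676) − 0.25·ln(0.567568) = −0.5·(-0.392042) − 0.25·(-0.566395) = 0.3376.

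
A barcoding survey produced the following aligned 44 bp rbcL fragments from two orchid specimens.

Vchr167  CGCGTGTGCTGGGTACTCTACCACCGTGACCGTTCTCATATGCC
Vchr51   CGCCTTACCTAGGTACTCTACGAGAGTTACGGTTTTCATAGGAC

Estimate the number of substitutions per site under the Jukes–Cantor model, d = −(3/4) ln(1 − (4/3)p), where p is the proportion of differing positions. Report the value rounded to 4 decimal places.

0.3756

The sequences differ at positions 4 (G/C), 6 (G/T), 7 (T/A), 8 (G/C), 11 (G/A), 22 (C/G), 24 (C/G), 25 (C/A), 28 (G/T), 31 (C/G), 35 (C/T), 41 (T/G), 43 (C/A).
p = 13/44 = 0.295455.
d = −0.75 · ln(1 − (4/3)·0.295455) = −0.75 · ln(0.606060) = −0.75 · (-0.500776) = 0.3756.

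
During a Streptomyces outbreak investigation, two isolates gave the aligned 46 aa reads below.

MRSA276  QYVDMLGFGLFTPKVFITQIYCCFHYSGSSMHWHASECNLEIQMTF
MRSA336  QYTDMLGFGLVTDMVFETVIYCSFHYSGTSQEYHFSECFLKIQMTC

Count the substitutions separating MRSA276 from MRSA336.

Mismatches occur at site 3 (V→T), site 11 (F→V), site 13 (P→D), site 14 (K→M), site 17 (I→E), site 19 (Q→V), site 23 (C→S), site 29 (S→T), site 31 (M→Q), site 32 (H→E), site 33 (W→Y), site 35 (A→F), site 39 (N→F), site 41 (E→K), site 46 (F→C).
That gives 15 mismatches out of 46 aligned sites, so the Hamming distance is 15.

15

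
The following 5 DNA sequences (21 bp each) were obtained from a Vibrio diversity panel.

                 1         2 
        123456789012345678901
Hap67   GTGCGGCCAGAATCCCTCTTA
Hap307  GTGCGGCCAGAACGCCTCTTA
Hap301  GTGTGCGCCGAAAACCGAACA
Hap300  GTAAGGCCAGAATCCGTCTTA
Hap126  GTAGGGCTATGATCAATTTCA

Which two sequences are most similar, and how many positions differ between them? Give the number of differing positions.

Pairwise Hamming distances:
  Hap67 vs Hap307: 2
  Hap67 vs Hap301: 10
  Hap67 vs Hap300: 3
  Hap67 vs Hap126: 9
  Hap307 vs Hap301: 10
  Hap307 vs Hap300: 5
  Hap307 vs Hap126: 11
  Hap301 vs Hap300: 12
  Hap301 vs Hap126: 15
  Hap300 vs Hap126: 8
The smallest is 2, between Hap67 and Hap307.

2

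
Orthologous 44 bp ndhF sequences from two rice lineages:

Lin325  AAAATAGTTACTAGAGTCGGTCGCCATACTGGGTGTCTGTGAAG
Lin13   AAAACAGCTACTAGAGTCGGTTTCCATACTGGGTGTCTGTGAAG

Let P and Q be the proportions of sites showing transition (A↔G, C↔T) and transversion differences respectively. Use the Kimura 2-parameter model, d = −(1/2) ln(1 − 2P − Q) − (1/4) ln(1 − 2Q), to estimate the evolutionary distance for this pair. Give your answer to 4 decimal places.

0.0983

Mismatches occur at site 5 (T/C, transition), site 8 (T/C, transition), site 22 (C/T, transition), site 23 (G/T, transversion).
Of the 4 differences, 3 transitions and 1 transversion over 44 sites: P = 3/44 = 0.068182, Q = 1/44 = 0.022727.
d = −0.5·ln(0.840909) − 0.25·ln(0.954546) = −0.5·(-0.173272) − 0.25·(-0.046519) = 0.0983.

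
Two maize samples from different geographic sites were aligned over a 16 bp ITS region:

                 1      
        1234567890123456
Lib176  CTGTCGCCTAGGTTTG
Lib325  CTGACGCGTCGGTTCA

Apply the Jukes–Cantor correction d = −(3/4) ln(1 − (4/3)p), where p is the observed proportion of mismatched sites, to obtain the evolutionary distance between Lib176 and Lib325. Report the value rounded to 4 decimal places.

Mismatches occur at site 4 (T/A), site 8 (C/G), site 10 (A/C), site 15 (T/C), site 16 (G/A).
p = 5/16 = 0.312500.
d = −0.75 · ln(1 − (4/3)·0.312500) = −0.75 · ln(0.583333) = −0.75 · (-0.538997) = 0.4042.

0.4042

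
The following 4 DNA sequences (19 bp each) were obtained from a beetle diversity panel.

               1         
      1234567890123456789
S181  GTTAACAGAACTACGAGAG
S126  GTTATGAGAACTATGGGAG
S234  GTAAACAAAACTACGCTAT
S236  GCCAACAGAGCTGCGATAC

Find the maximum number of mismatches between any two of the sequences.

Pairwise Hamming distances:
  S181 vs S126: 4
  S181 vs S234: 5
  S181 vs S236: 6
  S126 vs S234: 8
  S126 vs S236: 10
  S234 vs S236: 7
The largest is 10, between S126 and S236.

10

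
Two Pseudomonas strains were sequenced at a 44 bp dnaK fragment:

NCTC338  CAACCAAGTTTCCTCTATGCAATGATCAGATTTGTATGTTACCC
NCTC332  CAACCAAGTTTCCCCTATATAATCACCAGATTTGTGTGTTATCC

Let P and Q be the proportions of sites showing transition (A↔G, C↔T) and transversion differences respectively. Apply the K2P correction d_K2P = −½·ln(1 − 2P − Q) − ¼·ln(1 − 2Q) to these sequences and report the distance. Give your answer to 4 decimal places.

0.1867

Mismatches occur at site 14 (T↔C, transition), site 19 (G↔A, transition), site 20 (C↔T, transition), site 24 (G↔C, transversion), site 26 (T↔C, transition), site 36 (A↔G, transition), site 42 (C↔T, transition).
Of the 7 differences, 6 transitions and 1 transversion over 44 sites: P = 6/44 = 0.136364, Q = 1/44 = 0.022727.
d = −0.5·ln(0.704545) − 0.25·ln(0.954546) = −0.5·(-0.350203) − 0.25·(-0.046519) = 0.1867.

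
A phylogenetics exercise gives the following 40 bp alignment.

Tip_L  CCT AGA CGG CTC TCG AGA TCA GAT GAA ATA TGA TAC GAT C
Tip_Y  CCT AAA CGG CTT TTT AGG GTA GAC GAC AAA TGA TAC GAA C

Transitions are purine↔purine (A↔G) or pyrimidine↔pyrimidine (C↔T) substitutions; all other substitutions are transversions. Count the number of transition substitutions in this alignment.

Mismatches occur at site 5 (G↔A, transition), site 12 (C↔T, transition), site 14 (C↔T, transition), site 15 (G↔T, transversion), site 18 (A↔G, transition), site 19 (T↔G, transversion), site 20 (C↔T, transition), site 24 (T↔C, transition), site 27 (A↔C, transversion), site 29 (T↔A, transversion), site 39 (T↔A, transversion).
Of the 11 differences, 6 transitions and 5 transversions, so the answer is 6.

6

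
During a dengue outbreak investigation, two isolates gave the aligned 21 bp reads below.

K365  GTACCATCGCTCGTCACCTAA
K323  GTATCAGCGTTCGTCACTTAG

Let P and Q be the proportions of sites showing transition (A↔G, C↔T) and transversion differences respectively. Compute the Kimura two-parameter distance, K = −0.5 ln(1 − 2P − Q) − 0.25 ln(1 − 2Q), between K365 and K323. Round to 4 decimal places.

0.3048

Differing sites — 4:C/T (Ti); 7:T/G (Tv); 10:C/T (Ti); 18:C/T (Ti); 21:A/G (Ti).
Of the 5 differences, 4 transitions and 1 transversion over 21 sites: P = 4/21 = 0.190476, Q = 1/21 = 0.047619.
d = −0.5·ln(0.571429) − 0.25·ln(0.904762) = −0.5·(-0.559615) − 0.25·(-0.100083) = 0.3048.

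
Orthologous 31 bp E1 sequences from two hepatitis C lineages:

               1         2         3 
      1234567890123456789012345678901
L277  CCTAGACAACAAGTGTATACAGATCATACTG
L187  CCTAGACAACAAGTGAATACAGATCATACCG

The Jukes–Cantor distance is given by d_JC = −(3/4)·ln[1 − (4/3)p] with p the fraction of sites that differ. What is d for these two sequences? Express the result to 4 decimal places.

0.0675

Differing sites — 16:T/A; 30:T/C.
p = 2/31 = 0.064516.
d = −0.75 · ln(1 − (4/3)·0.064516) = −0.75 · ln(0.913979) = −0.75 · (-0.089948) = 0.0675.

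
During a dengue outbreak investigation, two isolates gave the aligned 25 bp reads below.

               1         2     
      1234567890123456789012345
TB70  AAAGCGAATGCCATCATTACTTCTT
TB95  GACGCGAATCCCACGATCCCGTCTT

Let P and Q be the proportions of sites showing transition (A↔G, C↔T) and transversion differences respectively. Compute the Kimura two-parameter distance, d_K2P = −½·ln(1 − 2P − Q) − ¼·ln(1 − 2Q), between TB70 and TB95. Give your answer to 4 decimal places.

The sequences differ at positions 1 (A/G, transition), 3 (A/C, transversion), 10 (G/C, transversion), 14 (T/C, transition), 15 (C/G, transversion), 18 (T/C, transition), 19 (A/C, transversion), 21 (T/G, transversion).
Of the 8 differences, 3 transitions and 5 transversions over 25 sites: P = 3/25 = 0.120000, Q = 5/25 = 0.200000.
d = −0.5·ln(0.560000) − 0.25·ln(0.600000) = −0.5·(-0.579818) − 0.25·(-0.510826) = 0.4176.

0.4176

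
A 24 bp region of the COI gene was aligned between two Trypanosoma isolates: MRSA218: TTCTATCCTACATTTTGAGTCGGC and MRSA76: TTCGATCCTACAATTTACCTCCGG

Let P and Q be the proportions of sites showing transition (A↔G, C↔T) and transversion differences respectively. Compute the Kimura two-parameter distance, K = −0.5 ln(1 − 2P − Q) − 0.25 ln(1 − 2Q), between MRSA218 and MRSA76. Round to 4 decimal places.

0.3760

Mismatches occur at site 4 (T/G, transversion), site 13 (T/A, transversion), site 17 (G/A, transition), site 18 (A/C, transversion), site 19 (G/C, transversion), site 22 (G/C, transversion), site 24 (C/G, transversion).
Of the 7 differences, 1 transition and 6 transversions over 24 sites: P = 1/24 = 0.041667, Q = 6/24 = 0.250000.
d = −0.5·ln(0.666666) − 0.25·ln(0.500000) = −0.5·(-0.405466) − 0.25·(-0.693147) = 0.3760.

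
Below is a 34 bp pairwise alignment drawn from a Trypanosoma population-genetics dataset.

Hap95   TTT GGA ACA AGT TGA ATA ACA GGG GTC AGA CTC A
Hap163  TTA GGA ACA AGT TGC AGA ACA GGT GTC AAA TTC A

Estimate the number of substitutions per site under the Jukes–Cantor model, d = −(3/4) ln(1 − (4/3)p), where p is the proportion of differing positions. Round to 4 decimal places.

0.2012

Mismatches occur at site 3 (T→A), site 15 (A→C), site 17 (T→G), site 24 (G→T), site 29 (G→A), site 31 (C→T).
p = 6/34 = 0.176471.
d = −0.75 · ln(1 − (4/3)·0.176471) = −0.75 · ln(0.764705) = −0.75 · (-0.268265) = 0.2012.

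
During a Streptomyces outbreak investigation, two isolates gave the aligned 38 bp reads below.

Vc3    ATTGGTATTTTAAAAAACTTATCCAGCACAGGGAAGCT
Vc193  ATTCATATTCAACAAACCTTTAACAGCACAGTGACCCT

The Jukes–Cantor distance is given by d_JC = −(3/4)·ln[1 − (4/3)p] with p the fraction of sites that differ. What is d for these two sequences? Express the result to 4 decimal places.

0.4099

Differing sites — 4:G/C; 5:G/A; 10:T/C; 11:T/A; 13:A/C; 17:A/C; 21:A/T; 22:T/A; 23:C/A; 32:G/T; 35:A/C; 36:G/C.
p = 12/38 = 0.315789.
d = −0.75 · ln(1 − (4/3)·0.315789) = −0.75 · ln(0.578948) = −0.75 · (-0.546543) = 0.4099.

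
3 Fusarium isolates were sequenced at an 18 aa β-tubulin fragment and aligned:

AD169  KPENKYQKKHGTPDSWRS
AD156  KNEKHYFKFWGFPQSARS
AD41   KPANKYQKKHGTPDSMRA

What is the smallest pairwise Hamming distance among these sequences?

3

Pairwise Hamming distances:
  AD169 vs AD156: 9
  AD169 vs AD41: 3
  AD156 vs AD41: 11
The smallest is 3, between AD169 and AD41.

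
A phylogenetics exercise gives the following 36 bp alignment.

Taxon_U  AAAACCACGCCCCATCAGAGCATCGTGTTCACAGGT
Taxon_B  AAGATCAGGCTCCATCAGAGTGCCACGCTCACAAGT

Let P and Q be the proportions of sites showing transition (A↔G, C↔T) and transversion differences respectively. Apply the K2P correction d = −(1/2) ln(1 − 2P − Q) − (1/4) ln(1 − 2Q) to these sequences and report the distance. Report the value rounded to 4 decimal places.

0.4520

Differing sites — 3:A/G (Ti); 5:C/T (Ti); 8:C/G (Tv); 11:C/T (Ti); 21:C/T (Ti); 22:A/G (Ti); 23:T/C (Ti); 25:G/A (Ti); 26:T/C (Ti); 28:T/C (Ti); 34:G/A (Ti).
Of the 11 differences, 10 transitions and 1 transversion over 36 sites: P = 10/36 = 0.277778, Q = 1/36 = 0.027778.
d = −0.5·ln(0.416666) − 0.25·ln(0.944444) = −0.5·(-0.875470) − 0.25·(-0.057159) = 0.4520.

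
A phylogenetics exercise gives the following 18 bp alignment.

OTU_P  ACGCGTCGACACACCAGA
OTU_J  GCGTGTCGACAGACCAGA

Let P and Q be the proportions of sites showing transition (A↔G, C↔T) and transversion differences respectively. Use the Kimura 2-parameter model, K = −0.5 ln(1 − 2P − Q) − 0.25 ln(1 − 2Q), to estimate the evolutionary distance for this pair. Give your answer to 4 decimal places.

Differing sites — 1:A/G (Ti); 4:C/T (Ti); 12:C/G (Tv).
Of the 3 differences, 2 transitions and 1 transversion over 18 sites: P = 2/18 = 0.111111, Q = 1/18 = 0.055556.
d = −0.5·ln(0.722222) − 0.25·ln(0.888888) = −0.5·(-0.325423) − 0.25·(-0.117784) = 0.1922.

0.1922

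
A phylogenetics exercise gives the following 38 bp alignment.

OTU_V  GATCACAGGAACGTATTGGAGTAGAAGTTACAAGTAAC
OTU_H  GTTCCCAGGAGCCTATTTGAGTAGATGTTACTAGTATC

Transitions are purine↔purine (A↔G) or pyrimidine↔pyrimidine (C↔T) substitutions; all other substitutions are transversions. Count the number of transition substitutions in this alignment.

1

The sequences differ at positions 2 (A/T, transversion), 5 (A/C, transversion), 11 (A/G, transition), 13 (G/C, transversion), 18 (G/T, transversion), 26 (A/T, transversion), 32 (A/T, transversion), 37 (A/T, transversion).
Of the 8 differences, 1 transition and 7 transversions, so the answer is 1.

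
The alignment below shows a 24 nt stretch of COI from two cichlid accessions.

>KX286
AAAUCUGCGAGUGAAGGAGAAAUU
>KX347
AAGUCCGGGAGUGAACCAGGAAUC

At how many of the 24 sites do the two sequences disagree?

7

Mismatches occur at site 3 (A/G), site 6 (U/C), site 8 (C/G), site 16 (G/C), site 17 (G/C), site 20 (A/G), site 24 (U/C).
That gives 7 mismatches out of 24 aligned sites, so the Hamming distance is 7.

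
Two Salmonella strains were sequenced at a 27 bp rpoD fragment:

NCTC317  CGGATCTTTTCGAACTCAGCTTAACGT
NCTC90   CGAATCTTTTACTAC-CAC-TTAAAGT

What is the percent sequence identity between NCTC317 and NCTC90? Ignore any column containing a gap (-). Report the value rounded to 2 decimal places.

Excluding the 2 gap columns leaves 25 comparable sites.
Differing sites — 3:G/A; 11:C/A; 12:G/C; 13:A/T; 19:G/C; 25:C/A.
19 of the 25 comparable sites match, so the percent identity is 19/25 × 100 = 76.00%.

76.00%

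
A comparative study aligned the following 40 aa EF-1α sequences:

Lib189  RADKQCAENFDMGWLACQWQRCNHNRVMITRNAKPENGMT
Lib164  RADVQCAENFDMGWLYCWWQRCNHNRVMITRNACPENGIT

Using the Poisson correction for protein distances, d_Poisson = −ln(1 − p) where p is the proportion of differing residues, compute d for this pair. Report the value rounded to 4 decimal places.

0.1335

Differing sites — 4:K/V; 16:A/Y; 18:Q/W; 34:K/C; 39:M/I.
p = 5/40 = 0.125000.
d = −ln(1 − 0.125000) = −ln(0.875000) = 0.1335.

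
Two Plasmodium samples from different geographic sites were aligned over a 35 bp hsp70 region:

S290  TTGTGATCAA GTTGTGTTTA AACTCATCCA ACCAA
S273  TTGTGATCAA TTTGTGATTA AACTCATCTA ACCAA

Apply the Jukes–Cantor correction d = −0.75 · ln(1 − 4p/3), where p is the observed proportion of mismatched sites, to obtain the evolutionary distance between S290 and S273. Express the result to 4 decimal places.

0.0910

Mismatches occur at site 11 (G↔T), site 17 (T↔A), site 29 (C↔T).
p = 3/35 = 0.085714.
d = −0.75 · ln(1 − (4/3)·0.085714) = −0.75 · ln(0.885715) = −0.75 · (-0.121360) = 0.0910.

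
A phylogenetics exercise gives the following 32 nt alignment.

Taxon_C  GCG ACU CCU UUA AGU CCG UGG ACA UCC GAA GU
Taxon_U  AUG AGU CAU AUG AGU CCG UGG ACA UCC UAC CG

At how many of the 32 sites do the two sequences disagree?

10

Mismatches occur at site 1 (G↔A), site 2 (C↔U), site 5 (C↔G), site 8 (C↔A), site 10 (U↔A), site 12 (A↔G), site 28 (G↔U), site 30 (A↔C), site 31 (G↔C), site 32 (U↔G).
That gives 10 mismatches out of 32 aligned sites, so the Hamming distance is 10.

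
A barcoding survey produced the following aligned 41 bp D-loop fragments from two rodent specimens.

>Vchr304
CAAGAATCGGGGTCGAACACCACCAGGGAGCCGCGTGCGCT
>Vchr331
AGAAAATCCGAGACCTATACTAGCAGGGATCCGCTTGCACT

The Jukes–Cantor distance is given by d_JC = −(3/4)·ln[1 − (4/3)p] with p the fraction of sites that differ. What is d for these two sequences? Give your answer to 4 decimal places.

0.4556

Differing sites — 1:C/A; 2:A/G; 4:G/A; 9:G/C; 11:G/A; 13:T/A; 15:G/C; 16:A/T; 18:C/T; 21:C/T; 23:C/G; 30:G/T; 35:G/T; 39:G/A.
p = 14/41 = 0.341463.
d = −0.75 · ln(1 − (4/3)·0.341463) = −0.75 · ln(0.544716) = −0.75 · (-0.607491) = 0.4556.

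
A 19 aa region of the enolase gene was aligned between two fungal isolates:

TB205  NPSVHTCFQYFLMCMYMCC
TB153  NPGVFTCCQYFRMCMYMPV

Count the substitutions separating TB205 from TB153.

6

Differing sites — 3:S/G; 5:H/F; 8:F/C; 12:L/R; 18:C/P; 19:C/V.
That gives 6 mismatches out of 19 aligned sites, so the Hamming distance is 6.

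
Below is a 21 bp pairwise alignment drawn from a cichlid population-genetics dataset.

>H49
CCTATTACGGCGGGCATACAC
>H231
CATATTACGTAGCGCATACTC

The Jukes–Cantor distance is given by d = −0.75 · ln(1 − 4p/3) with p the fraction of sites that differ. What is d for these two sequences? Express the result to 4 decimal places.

0.2865

Mismatches occur at site 2 (C/A), site 10 (G/T), site 11 (C/A), site 13 (G/C), site 20 (A/T).
p = 5/21 = 0.238095.
d = −0.75 · ln(1 − (4/3)·0.238095) = −0.75 · ln(0.682540) = −0.75 · (-0.381934) = 0.2865.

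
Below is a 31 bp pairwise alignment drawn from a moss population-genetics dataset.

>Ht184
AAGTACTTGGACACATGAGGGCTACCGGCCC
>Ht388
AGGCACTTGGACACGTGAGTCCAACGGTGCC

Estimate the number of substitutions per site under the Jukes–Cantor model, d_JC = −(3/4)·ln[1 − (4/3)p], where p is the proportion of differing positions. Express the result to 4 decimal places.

0.3672

The sequences differ at positions 2 (A/G), 4 (T/C), 15 (A/G), 20 (G/T), 21 (G/C), 23 (T/A), 26 (C/G), 28 (G/T), 29 (C/G).
p = 9/31 = 0.290323.
d = −0.75 · ln(1 − (4/3)·0.290323) = −0.75 · ln(0.612903) = −0.75 · (-0.489549) = 0.3672.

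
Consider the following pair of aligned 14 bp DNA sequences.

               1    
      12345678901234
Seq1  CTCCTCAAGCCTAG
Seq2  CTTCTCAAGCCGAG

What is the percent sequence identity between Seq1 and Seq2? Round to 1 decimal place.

The sequences differ at positions 3 (C/T), 12 (T/G).
12 of the 14 sites match, so the percent identity is 12/14 × 100 = 85.7%.

85.7%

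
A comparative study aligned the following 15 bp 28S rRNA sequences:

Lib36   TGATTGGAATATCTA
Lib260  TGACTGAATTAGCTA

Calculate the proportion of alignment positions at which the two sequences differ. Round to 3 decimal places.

0.267

Differing sites — 4:T/C; 7:G/A; 9:A/T; 12:T/G.
There are 4 differences over 15 sites, so p = 4/15 = 0.267.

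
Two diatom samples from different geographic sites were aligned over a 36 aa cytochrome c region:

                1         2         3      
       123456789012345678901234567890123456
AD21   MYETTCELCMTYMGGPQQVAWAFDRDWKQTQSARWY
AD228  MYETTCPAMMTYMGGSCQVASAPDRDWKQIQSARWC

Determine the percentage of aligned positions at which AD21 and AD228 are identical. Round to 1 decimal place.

75.0%

The sequences differ at positions 7 (E/P), 8 (L/A), 9 (C/M), 16 (P/S), 17 (Q/C), 21 (W/S), 23 (F/P), 30 (T/I), 36 (Y/C).
27 of the 36 sites match, so the percent identity is 27/36 × 100 = 75.0%.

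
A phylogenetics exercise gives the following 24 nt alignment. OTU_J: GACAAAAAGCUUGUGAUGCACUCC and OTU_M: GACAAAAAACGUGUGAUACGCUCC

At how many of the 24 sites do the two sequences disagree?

4

Differing sites — 9:G/A; 11:U/G; 18:G/A; 20:A/G.
That gives 4 mismatches out of 24 aligned sites, so the Hamming distance is 4.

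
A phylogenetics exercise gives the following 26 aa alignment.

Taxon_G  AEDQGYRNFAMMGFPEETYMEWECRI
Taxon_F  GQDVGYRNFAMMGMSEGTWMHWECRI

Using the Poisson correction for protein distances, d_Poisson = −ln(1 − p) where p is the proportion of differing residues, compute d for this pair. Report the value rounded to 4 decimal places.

0.3677

The sequences differ at positions 1 (A/G), 2 (E/Q), 4 (Q/V), 14 (F/M), 15 (P/S), 17 (E/G), 19 (Y/W), 21 (E/H).
p = 8/26 = 0.307692.
d = −ln(1 − 0.307692) = −ln(0.692308) = 0.3677.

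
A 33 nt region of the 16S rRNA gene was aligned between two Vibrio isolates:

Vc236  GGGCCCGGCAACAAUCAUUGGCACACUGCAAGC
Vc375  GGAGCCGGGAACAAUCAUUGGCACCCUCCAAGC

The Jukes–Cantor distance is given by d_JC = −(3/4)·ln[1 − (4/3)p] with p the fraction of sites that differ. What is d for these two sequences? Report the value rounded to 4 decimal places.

Mismatches occur at site 3 (G↔A), site 4 (C↔G), site 9 (C↔G), site 25 (A↔C), site 28 (G↔C).
p = 5/33 = 0.151515.
d = −0.75 · ln(1 − (4/3)·0.151515) = −0.75 · ln(0.797980) = −0.75 · (-0.225672) = 0.1693.

0.1693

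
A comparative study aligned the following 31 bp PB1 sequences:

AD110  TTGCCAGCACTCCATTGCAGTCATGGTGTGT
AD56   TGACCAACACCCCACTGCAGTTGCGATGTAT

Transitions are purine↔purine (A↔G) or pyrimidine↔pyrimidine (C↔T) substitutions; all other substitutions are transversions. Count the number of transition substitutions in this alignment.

9

The sequences differ at positions 2 (T/G, transversion), 3 (G/A, transition), 7 (G/A, transition), 11 (T/C, transition), 15 (T/C, transition), 22 (C/T, transition), 23 (A/G, transition), 24 (T/C, transition), 26 (G/A, transition), 30 (G/A, transition).
Of the 10 differences, 9 transitions and 1 transversion, so the answer is 9.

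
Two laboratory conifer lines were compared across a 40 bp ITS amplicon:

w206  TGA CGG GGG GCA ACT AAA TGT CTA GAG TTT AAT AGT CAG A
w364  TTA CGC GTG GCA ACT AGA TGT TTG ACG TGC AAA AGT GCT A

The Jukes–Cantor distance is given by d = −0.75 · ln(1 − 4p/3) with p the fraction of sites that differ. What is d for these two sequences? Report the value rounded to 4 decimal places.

The sequences differ at positions 2 (G/T), 6 (G/C), 8 (G/T), 17 (A/G), 22 (C/T), 24 (A/G), 25 (G/A), 26 (A/C), 29 (T/G), 30 (T/C), 33 (T/A), 37 (C/G), 38 (A/C), 39 (G/T).
p = 14/40 = 0.350000.
d = −0.75 · ln(1 − (4/3)·0.350000) = −0.75 · ln(0.533333) = −0.75 · (-0.628609) = 0.4715.

0.4715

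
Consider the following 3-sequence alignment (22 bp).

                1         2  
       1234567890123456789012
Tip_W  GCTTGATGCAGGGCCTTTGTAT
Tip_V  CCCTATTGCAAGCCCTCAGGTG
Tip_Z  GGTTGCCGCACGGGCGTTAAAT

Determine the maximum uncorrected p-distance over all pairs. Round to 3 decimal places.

0.727

Pairwise Hamming distances:
  Tip_W vs Tip_V: 11
  Tip_W vs Tip_Z: 8
  Tip_V vs Tip_Z: 16
The largest is 16 mismatches, between Tip_V and Tip_Z; p = 16/22 = 0.727.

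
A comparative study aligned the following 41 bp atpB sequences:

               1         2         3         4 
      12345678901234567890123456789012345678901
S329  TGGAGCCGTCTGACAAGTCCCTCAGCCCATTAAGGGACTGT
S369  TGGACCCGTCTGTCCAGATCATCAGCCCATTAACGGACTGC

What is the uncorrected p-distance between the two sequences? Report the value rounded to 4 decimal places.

Differing sites — 5:G/C; 13:A/T; 15:A/C; 18:T/A; 19:C/T; 21:C/A; 34:G/C; 41:T/C.
There are 8 differences over 41 sites, so p = 8/41 = 0.1951.

0.1951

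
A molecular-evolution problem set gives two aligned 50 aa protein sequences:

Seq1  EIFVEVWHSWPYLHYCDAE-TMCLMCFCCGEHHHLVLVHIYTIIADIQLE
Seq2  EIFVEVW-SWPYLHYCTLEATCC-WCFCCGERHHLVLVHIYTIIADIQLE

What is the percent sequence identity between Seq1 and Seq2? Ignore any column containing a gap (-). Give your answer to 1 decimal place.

89.4%

Excluding the 3 gap columns leaves 47 comparable sites.
Mismatches occur at site 17 (D/T), site 18 (A/L), site 22 (M/C), site 25 (M/W), site 32 (H/R).
42 of the 47 comparable sites match, so the percent identity is 42/47 × 100 = 89.4%.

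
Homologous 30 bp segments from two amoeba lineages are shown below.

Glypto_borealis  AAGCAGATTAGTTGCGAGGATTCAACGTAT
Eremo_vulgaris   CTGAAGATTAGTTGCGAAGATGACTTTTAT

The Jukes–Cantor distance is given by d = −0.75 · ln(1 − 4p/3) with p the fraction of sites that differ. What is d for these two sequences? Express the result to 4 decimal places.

0.4408

Mismatches occur at site 1 (A↔C), site 2 (A↔T), site 4 (C↔A), site 18 (G↔A), site 22 (T↔G), site 23 (C↔A), site 24 (A↔C), site 25 (A↔T), site 26 (C↔T), site 27 (G↔T).
p = 10/30 = 0.333333.
d = −0.75 · ln(1 − (4/3)·0.333333) = −0.75 · ln(0.555556) = −0.75 · (-0.587786) = 0.4408.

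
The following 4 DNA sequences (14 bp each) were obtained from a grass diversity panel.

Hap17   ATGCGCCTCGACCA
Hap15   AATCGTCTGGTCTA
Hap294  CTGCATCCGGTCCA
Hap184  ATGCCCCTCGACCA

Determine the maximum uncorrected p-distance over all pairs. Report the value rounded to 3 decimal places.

Pairwise Hamming distances:
  Hap17 vs Hap15: 6
  Hap17 vs Hap294: 6
  Hap17 vs Hap184: 1
  Hap15 vs Hap294: 6
  Hap15 vs Hap184: 7
  Hap294 vs Hap184: 6
The largest is 7 mismatches, between Hap15 and Hap184; p = 7/14 = 0.500.

0.500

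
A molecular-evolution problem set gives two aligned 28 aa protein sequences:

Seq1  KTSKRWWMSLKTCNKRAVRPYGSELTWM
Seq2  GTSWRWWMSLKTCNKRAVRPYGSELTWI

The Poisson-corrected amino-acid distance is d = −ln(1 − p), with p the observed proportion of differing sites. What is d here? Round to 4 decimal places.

0.1133

Mismatches occur at site 1 (K/G), site 4 (K/W), site 28 (M/I).
p = 3/28 = 0.107143.
d = −ln(1 − 0.107143) = −ln(0.892857) = 0.1133.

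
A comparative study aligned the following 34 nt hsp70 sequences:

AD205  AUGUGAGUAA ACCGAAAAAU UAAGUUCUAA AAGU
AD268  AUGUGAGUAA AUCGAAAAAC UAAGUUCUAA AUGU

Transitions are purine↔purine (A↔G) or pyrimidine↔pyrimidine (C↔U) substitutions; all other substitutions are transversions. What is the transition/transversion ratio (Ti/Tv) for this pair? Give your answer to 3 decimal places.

2.000

The sequences differ at positions 12 (C/U, transition), 20 (U/C, transition), 32 (A/U, transversion).
Of the 3 differences, 2 transitions and 1 transversion, so Ti/Tv = 2/1 = 2.000.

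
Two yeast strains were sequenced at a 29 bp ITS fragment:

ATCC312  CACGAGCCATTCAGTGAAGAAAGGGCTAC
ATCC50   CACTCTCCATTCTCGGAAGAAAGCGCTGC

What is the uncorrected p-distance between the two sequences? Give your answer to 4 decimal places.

The sequences differ at positions 4 (G/T), 5 (A/C), 6 (G/T), 13 (A/T), 14 (G/C), 15 (T/G), 24 (G/C), 28 (A/G).
There are 8 differences over 29 sites, so p = 8/29 = 0.2759.

0.2759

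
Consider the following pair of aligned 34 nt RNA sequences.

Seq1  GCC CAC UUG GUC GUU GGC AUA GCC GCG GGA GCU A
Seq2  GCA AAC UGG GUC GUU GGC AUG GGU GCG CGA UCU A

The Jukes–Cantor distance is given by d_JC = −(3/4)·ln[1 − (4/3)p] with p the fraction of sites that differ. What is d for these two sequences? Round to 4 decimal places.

0.2824

Differing sites — 3:C/A; 4:C/A; 8:U/G; 21:A/G; 23:C/G; 24:C/U; 28:G/C; 31:G/U.
p = 8/34 = 0.235294.
d = −0.75 · ln(1 − (4/3)·0.235294) = −0.75 · ln(0.686275) = −0.75 · (-0.376477) = 0.2824.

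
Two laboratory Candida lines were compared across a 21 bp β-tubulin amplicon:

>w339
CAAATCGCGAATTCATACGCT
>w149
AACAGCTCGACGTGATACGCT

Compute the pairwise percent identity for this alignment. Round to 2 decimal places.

66.67%

The sequences differ at positions 1 (C/A), 3 (A/C), 5 (T/G), 7 (G/T), 11 (A/C), 12 (T/G), 14 (C/G).
14 of the 21 sites match, so the percent identity is 14/21 × 100 = 66.67%.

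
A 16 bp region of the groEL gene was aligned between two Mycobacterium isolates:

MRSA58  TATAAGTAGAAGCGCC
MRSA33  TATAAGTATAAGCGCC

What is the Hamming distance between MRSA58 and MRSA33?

1

The sequences differ at position 9 (G/T).
That gives 1 mismatch out of 16 aligned sites, so the Hamming distance is 1.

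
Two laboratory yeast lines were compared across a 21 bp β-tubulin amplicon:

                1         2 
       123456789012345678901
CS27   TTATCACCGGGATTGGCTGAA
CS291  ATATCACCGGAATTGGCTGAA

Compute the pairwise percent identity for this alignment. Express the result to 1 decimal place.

90.5%

The sequences differ at positions 1 (T/A), 11 (G/A).
19 of the 21 sites match, so the percent identity is 19/21 × 100 = 90.5%.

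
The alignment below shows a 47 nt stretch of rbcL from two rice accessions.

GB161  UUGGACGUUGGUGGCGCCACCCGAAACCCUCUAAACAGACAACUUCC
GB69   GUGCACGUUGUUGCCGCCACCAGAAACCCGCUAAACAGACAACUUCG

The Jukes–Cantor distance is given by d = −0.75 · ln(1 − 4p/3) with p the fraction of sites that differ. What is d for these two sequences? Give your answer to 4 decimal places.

The sequences differ at positions 1 (U/G), 4 (G/C), 11 (G/U), 14 (G/C), 22 (C/A), 30 (U/G), 47 (C/G).
p = 7/47 = 0.148936.
d = −0.75 · ln(1 − (4/3)·0.148936) = −0.75 · ln(0.801419) = −0.75 · (-0.221371) = 0.1660.

0.1660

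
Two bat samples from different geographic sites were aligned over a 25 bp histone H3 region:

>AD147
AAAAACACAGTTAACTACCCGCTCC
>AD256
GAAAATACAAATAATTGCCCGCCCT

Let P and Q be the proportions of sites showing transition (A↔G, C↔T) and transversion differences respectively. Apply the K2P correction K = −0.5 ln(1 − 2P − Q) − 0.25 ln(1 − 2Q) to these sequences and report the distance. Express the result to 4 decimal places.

The sequences differ at positions 1 (A/G, transition), 6 (C/T, transition), 10 (G/A, transition), 11 (T/A, transversion), 15 (C/T, transition), 17 (A/G, transition), 23 (T/C, transition), 25 (C/T, transition).
Of the 8 differences, 7 transitions and 1 transversion over 25 sites: P = 7/25 = 0.280000, Q = 1/25 = 0.040000.
d = −0.5·ln(0.400000) − 0.25·ln(0.920000) = −0.5·(-0.916291) − 0.25·(-0.083382) = 0.4790.

0.4790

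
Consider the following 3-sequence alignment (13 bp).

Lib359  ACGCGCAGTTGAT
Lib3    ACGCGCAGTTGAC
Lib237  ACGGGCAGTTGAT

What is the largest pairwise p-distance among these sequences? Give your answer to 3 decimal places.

0.154

Pairwise Hamming distances:
  Lib359 vs Lib3: 1
  Lib359 vs Lib237: 1
  Lib3 vs Lib237: 2
The largest is 2 mismatches, between Lib3 and Lib237; p = 2/13 = 0.154.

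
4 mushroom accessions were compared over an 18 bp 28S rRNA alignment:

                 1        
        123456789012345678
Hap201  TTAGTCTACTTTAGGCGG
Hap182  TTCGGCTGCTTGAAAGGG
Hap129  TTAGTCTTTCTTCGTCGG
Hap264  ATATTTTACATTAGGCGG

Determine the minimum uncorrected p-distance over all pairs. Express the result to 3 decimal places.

Pairwise Hamming distances:
  Hap201 vs Hap182: 7
  Hap201 vs Hap129: 5
  Hap201 vs Hap264: 4
  Hap182 vs Hap129: 10
  Hap182 vs Hap264: 11
  Hap129 vs Hap264: 8
The smallest is 4 mismatches, between Hap201 and Hap264; p = 4/18 = 0.222.

0.222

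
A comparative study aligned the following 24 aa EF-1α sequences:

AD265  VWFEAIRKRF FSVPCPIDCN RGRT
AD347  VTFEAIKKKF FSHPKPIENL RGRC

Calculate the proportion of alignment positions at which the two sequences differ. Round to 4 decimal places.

0.3750

Differing sites — 2:W/T; 7:R/K; 9:R/K; 13:V/H; 15:C/K; 18:D/E; 19:C/N; 20:N/L; 24:T/C.
There are 9 differences over 24 sites, so p = 9/24 = 0.3750.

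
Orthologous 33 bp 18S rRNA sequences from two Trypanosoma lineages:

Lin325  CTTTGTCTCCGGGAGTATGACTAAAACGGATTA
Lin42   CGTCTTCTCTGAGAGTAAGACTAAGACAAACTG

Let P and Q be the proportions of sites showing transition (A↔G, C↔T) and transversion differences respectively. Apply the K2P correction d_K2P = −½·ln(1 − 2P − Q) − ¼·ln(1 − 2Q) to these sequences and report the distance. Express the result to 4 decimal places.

Differing sites — 2:T/G (Tv); 4:T/C (Ti); 5:G/T (Tv); 10:C/T (Ti); 12:G/A (Ti); 18:T/A (Tv); 25:A/G (Ti); 28:G/A (Ti); 29:G/A (Ti); 31:T/C (Ti); 33:A/G (Ti).
Of the 11 differences, 8 transitions and 3 transversions over 33 sites: P = 8/33 = 0.242424, Q = 3/33 = 0.090909.
d = −0.5·ln(0.424243) − 0.25·ln(0.818182) = −0.5·(-0.857449) − 0.25·(-0.200670) = 0.4789.

0.4789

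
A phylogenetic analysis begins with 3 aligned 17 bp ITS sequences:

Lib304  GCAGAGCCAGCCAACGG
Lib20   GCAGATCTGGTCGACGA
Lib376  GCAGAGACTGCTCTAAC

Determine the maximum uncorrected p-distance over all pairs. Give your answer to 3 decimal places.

0.647

Pairwise Hamming distances:
  Lib304 vs Lib20: 6
  Lib304 vs Lib376: 8
  Lib20 vs Lib376: 11
The largest is 11 mismatches, between Lib20 and Lib376; p = 11/17 = 0.647.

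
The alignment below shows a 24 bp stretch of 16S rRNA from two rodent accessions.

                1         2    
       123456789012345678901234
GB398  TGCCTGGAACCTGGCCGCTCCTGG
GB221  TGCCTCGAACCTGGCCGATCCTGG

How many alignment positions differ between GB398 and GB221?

2

The sequences differ at positions 6 (G/C), 18 (C/A).
That gives 2 mismatches out of 24 aligned sites, so the Hamming distance is 2.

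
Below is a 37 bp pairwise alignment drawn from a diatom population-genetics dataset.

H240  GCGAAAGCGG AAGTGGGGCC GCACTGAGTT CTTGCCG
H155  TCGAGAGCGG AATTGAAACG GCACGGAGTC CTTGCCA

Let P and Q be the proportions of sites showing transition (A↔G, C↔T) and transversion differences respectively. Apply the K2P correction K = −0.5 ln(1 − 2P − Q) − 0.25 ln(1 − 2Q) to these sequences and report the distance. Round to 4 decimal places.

0.3441

Mismatches occur at site 1 (G/T, transversion), site 5 (A/G, transition), site 13 (G/T, transversion), site 16 (G/A, transition), site 17 (G/A, transition), site 18 (G/A, transition), site 20 (C/G, transversion), site 25 (T/G, transversion), site 30 (T/C, transition), site 37 (G/A, transition).
Of the 10 differences, 6 transitions and 4 transversions over 37 sites: P = 6/37 = 0.162162, Q = 4/37 = 0.108108.
d = −0.5·ln(0.567568) − 0.25·ln(0.783784) = −0.5·(-0.566395) − 0.25·(-0.243622) = 0.3441.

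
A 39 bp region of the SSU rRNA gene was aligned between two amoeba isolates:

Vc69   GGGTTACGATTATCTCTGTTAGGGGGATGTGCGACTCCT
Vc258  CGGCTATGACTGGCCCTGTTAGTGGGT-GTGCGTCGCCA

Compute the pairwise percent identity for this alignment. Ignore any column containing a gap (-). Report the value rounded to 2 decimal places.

Excluding the 1 gap column leaves 38 comparable sites.
Mismatches occur at site 1 (G/C), site 4 (T/C), site 7 (C/T), site 10 (T/C), site 12 (A/G), site 13 (T/G), site 15 (T/C), site 23 (G/T), site 27 (A/T), site 34 (A/T), site 36 (T/G), site 39 (T/A).
26 of the 38 comparable sites match, so the percent identity is 26/38 × 100 = 68.42%.

68.42%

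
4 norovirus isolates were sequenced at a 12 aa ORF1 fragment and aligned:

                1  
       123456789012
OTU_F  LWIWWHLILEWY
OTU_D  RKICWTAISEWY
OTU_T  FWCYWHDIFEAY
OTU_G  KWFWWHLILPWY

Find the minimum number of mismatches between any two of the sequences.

3

Pairwise Hamming distances:
  OTU_F vs OTU_D: 6
  OTU_F vs OTU_T: 6
  OTU_F vs OTU_G: 3
  OTU_D vs OTU_T: 8
  OTU_D vs OTU_G: 8
  OTU_T vs OTU_G: 7
The smallest is 3, between OTU_F and OTU_G.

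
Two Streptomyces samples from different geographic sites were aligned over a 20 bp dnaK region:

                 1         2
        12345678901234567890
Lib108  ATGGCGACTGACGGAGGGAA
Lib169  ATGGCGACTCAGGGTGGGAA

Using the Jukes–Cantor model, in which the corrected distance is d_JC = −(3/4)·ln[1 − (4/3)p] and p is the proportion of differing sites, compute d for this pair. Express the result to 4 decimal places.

Mismatches occur at site 10 (G/C), site 12 (C/G), site 15 (A/T).
p = 3/20 = 0.150000.
d = −0.75 · ln(1 − (4/3)·0.150000) = −0.75 · ln(0.800000) = −0.75 · (-0.223144) = 0.1674.

0.1674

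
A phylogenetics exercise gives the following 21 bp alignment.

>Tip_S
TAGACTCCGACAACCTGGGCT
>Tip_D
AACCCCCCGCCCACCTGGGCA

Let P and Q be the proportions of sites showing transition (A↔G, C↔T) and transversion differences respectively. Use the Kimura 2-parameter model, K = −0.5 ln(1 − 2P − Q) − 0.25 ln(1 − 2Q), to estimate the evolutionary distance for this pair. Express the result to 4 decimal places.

0.4516

The sequences differ at positions 1 (T/A, transversion), 3 (G/C, transversion), 4 (A/C, transversion), 6 (T/C, transition), 10 (A/C, transversion), 12 (A/C, transversion), 21 (T/A, transversion).
Of the 7 differences, 1 transition and 6 transversions over 21 sites: P = 1/21 = 0.047619, Q = 6/21 = 0.285714.
d = −0.5·ln(0.619048) − 0.25·ln(0.428572) = −0.5·(-0.479572) − 0.25·(-0.847297) = 0.4516.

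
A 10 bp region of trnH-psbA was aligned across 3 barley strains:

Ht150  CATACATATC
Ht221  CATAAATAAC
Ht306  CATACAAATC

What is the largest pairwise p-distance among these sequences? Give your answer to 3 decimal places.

0.300

Pairwise Hamming distances:
  Ht150 vs Ht221: 2
  Ht150 vs Ht306: 1
  Ht221 vs Ht306: 3
The largest is 3 mismatches, between Ht221 and Ht306; p = 3/10 = 0.300.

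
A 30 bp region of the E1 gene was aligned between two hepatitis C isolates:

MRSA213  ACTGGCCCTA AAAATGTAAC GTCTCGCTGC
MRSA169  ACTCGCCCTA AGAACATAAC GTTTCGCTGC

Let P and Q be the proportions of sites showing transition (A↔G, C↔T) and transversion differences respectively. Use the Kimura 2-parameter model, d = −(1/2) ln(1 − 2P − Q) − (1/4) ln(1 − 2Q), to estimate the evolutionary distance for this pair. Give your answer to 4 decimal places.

0.1956

Mismatches occur at site 4 (G→C, transversion), site 12 (A→G, transition), site 15 (T→C, transition), site 16 (G→A, transition), site 23 (C→T, transition).
Of the 5 differences, 4 transitions and 1 transversion over 30 sites: P = 4/30 = 0.133333, Q = 1/30 = 0.033333.
d = −0.5·ln(0.700001) − 0.25·ln(0.933334) = −0.5·(-0.356674) − 0.25·(-0.068992) = 0.1956.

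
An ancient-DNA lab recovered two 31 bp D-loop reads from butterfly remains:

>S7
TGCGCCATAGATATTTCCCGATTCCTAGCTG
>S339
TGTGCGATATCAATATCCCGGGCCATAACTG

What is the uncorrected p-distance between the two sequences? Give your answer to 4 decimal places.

0.3548

Mismatches occur at site 3 (C→T), site 6 (C→G), site 10 (G→T), site 11 (A→C), site 12 (T→A), site 15 (T→A), site 21 (A→G), site 22 (T→G), site 23 (T→C), site 25 (C→A), site 28 (G→A).
There are 11 differences over 31 sites, so p = 11/31 = 0.3548.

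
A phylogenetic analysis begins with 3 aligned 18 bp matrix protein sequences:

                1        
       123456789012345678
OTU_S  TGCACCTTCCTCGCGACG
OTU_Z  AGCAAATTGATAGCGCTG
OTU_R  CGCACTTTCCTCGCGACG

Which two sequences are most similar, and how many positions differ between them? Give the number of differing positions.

Pairwise Hamming distances:
  OTU_S vs OTU_Z: 8
  OTU_S vs OTU_R: 2
  OTU_Z vs OTU_R: 8
The smallest is 2, between OTU_S and OTU_R.

2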